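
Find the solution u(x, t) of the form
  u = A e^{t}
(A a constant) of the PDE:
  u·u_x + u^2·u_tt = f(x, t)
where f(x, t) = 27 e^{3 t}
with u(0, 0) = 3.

Substitute the ansatz u = A e^{t} into the left-hand side.
Derivatives of the ansatz:
  u_x = 0
  u_tt = A e^{t}
Term by term:
  u·u_x = 0
  u^2·u_tt = A^{3} e^{3 t}
So the left-hand side equals
  A^{3} e^{3 t}
This must equal f(x, t) = 27 e^{3 t} identically.
Matching coefficients of the independent functions:
  [e^{3 t}]:  A^{3} = 27
Solving: A = 3.
Check against the point condition:
  u(0, 0) = 3  ⟹  A = 3  ✓
Hence u(x, t) = 3 e^{t}.

Answer: u(x, t) = 3 e^{t}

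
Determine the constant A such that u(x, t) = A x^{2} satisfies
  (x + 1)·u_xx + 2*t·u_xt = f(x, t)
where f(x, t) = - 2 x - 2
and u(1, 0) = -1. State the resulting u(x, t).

Substitute the ansatz u = A x^{2} into the left-hand side.
Derivatives of the ansatz:
  u_xx = 2 A
  u_xt = 0
Term by term:
  (x + 1)·u_xx = 2 A x + 2 A
  2*t·u_xt = 0
So the left-hand side equals
  2 A x + 2 A
This must equal f(x, t) = - 2 x - 2 identically.
Matching coefficients of the independent functions:
  [constant term, x]:  2 A = -2
Solving: A = -1.
Check against the point condition:
  u(1, 0) = -1  ⟹  A = -1  ✓
Hence u(x, t) = - x^{2}.

Answer: u(x, t) = - x^{2}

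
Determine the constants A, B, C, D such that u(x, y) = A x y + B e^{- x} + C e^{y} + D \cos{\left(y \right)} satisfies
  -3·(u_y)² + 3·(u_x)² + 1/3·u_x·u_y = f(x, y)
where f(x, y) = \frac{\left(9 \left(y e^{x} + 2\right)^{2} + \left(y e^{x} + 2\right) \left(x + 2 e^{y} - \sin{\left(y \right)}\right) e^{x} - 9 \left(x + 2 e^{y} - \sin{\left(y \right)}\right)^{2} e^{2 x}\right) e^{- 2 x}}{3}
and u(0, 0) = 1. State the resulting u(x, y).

Substitute the ansatz u = A x y + B e^{- x} + C e^{y} + D \cos{\left(y \right)} into the left-hand side.
Derivatives of the ansatz:
  u_y = A x + C e^{y} - D \sin{\left(y \right)}
  u_x = A y - B e^{- x}
Term by term:
  -3·(u_y)² = - 3 A^{2} x^{2} - 6 A C x e^{y} + 6 A D x \sin{\left(y \right)} - 3 C^{2} e^{2 y} + 6 C D e^{y} \sin{\left(y \right)} - 3 D^{2} \sin^{2}{\left(y \right)}
  3·(u_x)² = 3 A^{2} y^{2} - 6 A B y e^{- x} + 3 B^{2} e^{- 2 x}
  1/3·u_x·u_y = \frac{A^{2} x y}{3} - \frac{A B x e^{- x}}{3} + \frac{A C y e^{y}}{3} - \frac{A D y \sin{\left(y \right)}}{3} - \frac{B C e^{- x} e^{y}}{3} + \frac{B D e^{- x} \sin{\left(y \right)}}{3}
So the left-hand side equals
  - 3 A^{2} x^{2} + \frac{A^{2} x y}{3} + 3 A^{2} y^{2} - \frac{A B x e^{- x}}{3} - 6 A B y e^{- x} - 6 A C x e^{y} + \frac{A C y e^{y}}{3} + 6 A D x \sin{\left(y \right)} - \frac{A D y \sin{\left(y \right)}}{3} + 3 B^{2} e^{- 2 x} - \frac{B C e^{- x} e^{y}}{3} + \frac{B D e^{- x} \sin{\left(y \right)}}{3} - 3 C^{2} e^{2 y} + 6 C D e^{y} \sin{\left(y \right)} - 3 D^{2} \sin^{2}{\left(y \right)}
This must equal f(x, y) identically; expanded, f = - 3 x^{2} + \frac{x y}{3} - 12 x e^{y} + 6 x \sin{\left(y \right)} + \frac{2 x e^{- x}}{3} + 3 y^{2} + \frac{2 y e^{y}}{3} - \frac{y \sin{\left(y \right)}}{3} + 12 y e^{- x} - 12 e^{2 y} + 12 e^{y} \sin{\left(y \right)} - 3 \sin^{2}{\left(y \right)} + \frac{4 e^{- x} e^{y}}{3} - \frac{2 e^{- x} \sin{\left(y \right)}}{3} + 12 e^{- 2 x}.
Matching coefficients of the independent functions:
(each divided by its leading coefficient; functions giving the same equation are listed together)
  [x^{2}, y^{2}, x y]:  A^{2} - 1 = 0
  [x e^{- x}, y e^{- x}]:  A B + 2 = 0
  [x e^{y}, y e^{y}]:  A C - 2 = 0
  [x \sin{\left(y \right)}, y \sin{\left(y \right)}]:  A D - 1 = 0
  [e^{- x} e^{y}]:  B C + 4 = 0
  [e^{- x} \sin{\left(y \right)}]:  B D + 2 = 0
  [e^{y} \sin{\left(y \right)}]:  C D - 2 = 0
  [e^{- 2 x}]:  B^{2} - 4 = 0
  [e^{2 y}]:  C^{2} - 4 = 0
  [\sin^{2}{\left(y \right)}]:  D^{2} - 1 = 0
These equations allow (A, B, C, D) = (-1, 2, -2, -1) or (1, -2, 2, 1).
Impose the point condition(s):
  u(0, 0) = 1  ⟹  B + C + D = 1
Only A = 1, B = -2, C = 2, D = 1 satisfies everything.
Hence u(x, y) = x y + 2 e^{y} + \cos{\left(y \right)} - 2 e^{- x}.

Answer: u(x, y) = x y + 2 e^{y} + \cos{\left(y \right)} - 2 e^{- x}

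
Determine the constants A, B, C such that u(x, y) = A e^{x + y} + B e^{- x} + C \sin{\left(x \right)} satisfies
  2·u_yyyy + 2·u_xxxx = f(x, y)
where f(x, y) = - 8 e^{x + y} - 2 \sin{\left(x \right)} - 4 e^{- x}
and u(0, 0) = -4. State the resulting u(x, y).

Substitute the ansatz u = A e^{x + y} + B e^{- x} + C \sin{\left(x \right)} into the left-hand side.
Derivatives of the ansatz:
  u_yyyy = A e^{x} e^{y}
  u_xxxx = A e^{x} e^{y} + B e^{- x} + C \sin{\left(x \right)}
Term by term:
  2·u_yyyy = 2 A e^{x} e^{y}
  2·u_xxxx = 2 A e^{x} e^{y} + 2 B e^{- x} + 2 C \sin{\left(x \right)}
So the left-hand side equals
  4 A e^{x} e^{y} + 2 B e^{- x} + 2 C \sin{\left(x \right)}
This must equal f(x, y) identically; expanded, f = - 8 e^{x} e^{y} - 2 \sin{\left(x \right)} - 4 e^{- x}.
Matching coefficients of the independent functions:
  [e^{x} e^{y}]:  4 A = -8
  [e^{- x}]:  2 B = -4
  [\sin{\left(x \right)}]:  2 C = -2
Solving: A = -2, B = -2, C = -1.
Check against the point condition:
  u(0, 0) = -4  ⟹  A + B = -4  ✓
Hence u(x, y) = - 2 e^{x + y} - \sin{\left(x \right)} - 2 e^{- x}.

Answer: u(x, y) = - 2 e^{x + y} - \sin{\left(x \right)} - 2 e^{- x}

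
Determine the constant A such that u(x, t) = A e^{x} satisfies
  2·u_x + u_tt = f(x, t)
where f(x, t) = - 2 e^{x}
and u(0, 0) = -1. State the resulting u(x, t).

Substitute the ansatz u = A e^{x} into the left-hand side.
Derivatives of the ansatz:
  u_x = A e^{x}
  u_tt = 0
Term by term:
  2·u_x = 2 A e^{x}
  u_tt = 0
So the left-hand side equals
  2 A e^{x}
This must equal f(x, t) = - 2 e^{x} identically.
Matching coefficients of the independent functions:
  [e^{x}]:  2 A = -2
Solving: A = -1.
Check against the point condition:
  u(0, 0) = -1  ⟹  A = -1  ✓
Hence u(x, t) = - e^{x}.

Answer: u(x, t) = - e^{x}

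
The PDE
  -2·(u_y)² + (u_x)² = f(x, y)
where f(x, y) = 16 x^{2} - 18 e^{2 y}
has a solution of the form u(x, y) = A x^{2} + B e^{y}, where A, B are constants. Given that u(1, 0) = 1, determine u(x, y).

Substitute the ansatz u = A x^{2} + B e^{y} into the left-hand side.
Derivatives of the ansatz:
  u_y = B e^{y}
  u_x = 2 A x
Term by term:
  -2·(u_y)² = - 2 B^{2} e^{2 y}
  (u_x)² = 4 A^{2} x^{2}
So the left-hand side equals
  4 A^{2} x^{2} - 2 B^{2} e^{2 y}
This must equal f(x, y) = 16 x^{2} - 18 e^{2 y} identically.
Matching coefficients of the independent functions:
  [x^{2}]:  4 A^{2} = 16
  [e^{2 y}]:  - 2 B^{2} = -18
These equations allow (A, B) = (-2, -3) or (-2, 3) or (2, -3) or (2, 3).
Impose the point condition(s):
  u(1, 0) = 1  ⟹  A + B = 1
Only A = -2, B = 3 satisfies everything.
Hence u(x, y) = - 2 x^{2} + 3 e^{y}.

Answer: u(x, y) = - 2 x^{2} + 3 e^{y}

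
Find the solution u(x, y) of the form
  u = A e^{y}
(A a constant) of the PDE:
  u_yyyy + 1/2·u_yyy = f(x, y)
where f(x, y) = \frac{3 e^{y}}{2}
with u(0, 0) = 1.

Substitute the ansatz u = A e^{y} into the left-hand side.
Derivatives of the ansatz:
  u_yyyy = A e^{y}
  u_yyy = A e^{y}
Term by term:
  u_yyyy = A e^{y}
  1/2·u_yyy = \frac{A e^{y}}{2}
So the left-hand side equals
  \frac{3 A e^{y}}{2}
This must equal f(x, y) = \frac{3 e^{y}}{2} identically.
Matching coefficients of the independent functions:
  [e^{y}]:  \frac{3 A}{2} = \frac{3}{2}
Solving: A = 1.
Check against the point condition:
  u(0, 0) = 1  ⟹  A = 1  ✓
Hence u(x, y) = e^{y}.

Answer: u(x, y) = e^{y}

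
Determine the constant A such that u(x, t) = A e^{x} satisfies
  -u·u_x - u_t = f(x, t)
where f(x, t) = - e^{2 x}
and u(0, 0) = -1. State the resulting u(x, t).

Substitute the ansatz u = A e^{x} into the left-hand side.
Derivatives of the ansatz:
  u_x = A e^{x}
  u_t = 0
Term by term:
  -u·u_x = - A^{2} e^{2 x}
  -u_t = 0
So the left-hand side equals
  - A^{2} e^{2 x}
This must equal f(x, t) = - e^{2 x} identically.
Matching coefficients of the independent functions:
  [e^{2 x}]:  - A^{2} = -1
These equations allow (A) = (-1) or (1).
Impose the point condition(s):
  u(0, 0) = -1  ⟹  A = -1
Only A = -1 satisfies everything.
Hence u(x, t) = - e^{x}.

Answer: u(x, t) = - e^{x}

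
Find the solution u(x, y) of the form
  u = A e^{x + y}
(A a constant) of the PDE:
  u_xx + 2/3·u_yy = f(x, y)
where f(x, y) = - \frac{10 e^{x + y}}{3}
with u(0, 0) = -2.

Answer: u(x, y) = - 2 e^{x + y}

Derivation:
Substitute the ansatz u = A e^{x + y} into the left-hand side.
Derivatives of the ansatz:
  u_xx = A e^{x} e^{y}
  u_yy = A e^{x} e^{y}
Term by term:
  u_xx = A e^{x} e^{y}
  2/3·u_yy = \frac{2 A e^{x} e^{y}}{3}
So the left-hand side equals
  \frac{5 A e^{x} e^{y}}{3}
This must equal f(x, y) identically; expanded, f = - \frac{10 e^{x} e^{y}}{3}.
Matching coefficients of the independent functions:
  [e^{x} e^{y}]:  \frac{5 A}{3} = - \frac{10}{3}
Solving: A = -2.
Check against the point condition:
  u(0, 0) = -2  ⟹  A = -2  ✓
Hence u(x, y) = - 2 e^{x + y}.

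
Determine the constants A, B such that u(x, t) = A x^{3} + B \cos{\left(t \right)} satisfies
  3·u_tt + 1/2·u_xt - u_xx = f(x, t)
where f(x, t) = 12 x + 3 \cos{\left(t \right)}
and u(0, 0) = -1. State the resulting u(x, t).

Substitute the ansatz u = A x^{3} + B \cos{\left(t \right)} into the left-hand side.
Derivatives of the ansatz:
  u_tt = - B \cos{\left(t \right)}
  u_xt = 0
  u_xx = 6 A x
Term by term:
  3·u_tt = - 3 B \cos{\left(t \right)}
  1/2·u_xt = 0
  -u_xx = - 6 A x
So the left-hand side equals
  - 6 A x - 3 B \cos{\left(t \right)}
This must equal f(x, t) = 12 x + 3 \cos{\left(t \right)} identically.
Matching coefficients of the independent functions:
  [x]:  - 6 A = 12
  [\cos{\left(t \right)}]:  - 3 B = 3
Solving: A = -2, B = -1.
Check against the point condition:
  u(0, 0) = -1  ⟹  B = -1  ✓
Hence u(x, t) = - 2 x^{3} - \cos{\left(t \right)}.

Answer: u(x, t) = - 2 x^{3} - \cos{\left(t \right)}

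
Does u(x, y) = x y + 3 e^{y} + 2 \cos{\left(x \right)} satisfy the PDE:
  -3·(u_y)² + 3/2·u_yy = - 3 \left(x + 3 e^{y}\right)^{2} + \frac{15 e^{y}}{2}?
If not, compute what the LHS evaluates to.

Evaluate each term of the left-hand side for u = x y + 3 e^{y} + 2 \cos{\left(x \right)}.
Derivatives:
  u_y = x + 3 e^{y}
  u_yy = 3 e^{y}
Terms:
  -3·(u_y)² = - 3 \left(x + 3 e^{y}\right)^{2}
  3/2·u_yy = \frac{9 e^{y}}{2}
Sum: LHS = - 3 \left(x + 3 e^{y}\right)^{2} + \frac{9 e^{y}}{2}
Given right-hand side: - 3 \left(x + 3 e^{y}\right)^{2} + \frac{15 e^{y}}{2}. Difference LHS − RHS = - 3 e^{y} ≠ 0, so u is not a solution.

Answer: No, the LHS evaluates to - 3 \left(x + 3 e^{y}\right)^{2} + \frac{9 e^{y}}{2}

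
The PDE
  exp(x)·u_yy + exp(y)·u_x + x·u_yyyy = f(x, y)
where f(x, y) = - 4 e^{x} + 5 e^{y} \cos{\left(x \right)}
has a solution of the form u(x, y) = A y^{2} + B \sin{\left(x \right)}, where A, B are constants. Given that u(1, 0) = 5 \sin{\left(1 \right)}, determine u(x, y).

Substitute the ansatz u = A y^{2} + B \sin{\left(x \right)} into the left-hand side.
Derivatives of the ansatz:
  u_yy = 2 A
  u_x = B \cos{\left(x \right)}
  u_yyyy = 0
Term by term:
  exp(x)·u_yy = 2 A e^{x}
  exp(y)·u_x = B e^{y} \cos{\left(x \right)}
  x·u_yyyy = 0
So the left-hand side equals
  2 A e^{x} + B e^{y} \cos{\left(x \right)}
This must equal f(x, y) = - 4 e^{x} + 5 e^{y} \cos{\left(x \right)} identically.
Matching coefficients of the independent functions:
  [e^{y} \cos{\left(x \right)}]:  B = 5
  [e^{x}]:  2 A = -4
Solving: A = -2, B = 5.
Check against the point condition:
  u(1, 0) = 5 \sin{\left(1 \right)}  ⟹  B \sin{\left(1 \right)} = 5 \sin{\left(1 \right)}  ✓
Hence u(x, y) = - 2 y^{2} + 5 \sin{\left(x \right)}.

Answer: u(x, y) = - 2 y^{2} + 5 \sin{\left(x \right)}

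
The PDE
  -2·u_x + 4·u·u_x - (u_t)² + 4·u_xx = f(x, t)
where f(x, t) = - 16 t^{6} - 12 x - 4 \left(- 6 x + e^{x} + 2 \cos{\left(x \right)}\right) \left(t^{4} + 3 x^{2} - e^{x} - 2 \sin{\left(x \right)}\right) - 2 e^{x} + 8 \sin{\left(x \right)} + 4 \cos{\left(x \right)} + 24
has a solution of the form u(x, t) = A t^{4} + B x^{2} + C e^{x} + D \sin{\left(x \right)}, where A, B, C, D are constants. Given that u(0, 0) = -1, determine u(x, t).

Substitute the ansatz u = A t^{4} + B x^{2} + C e^{x} + D \sin{\left(x \right)} into the left-hand side.
Derivatives of the ansatz:
  u_x = 2 B x + C e^{x} + D \cos{\left(x \right)}
  u_t = 4 A t^{3}
  u_xx = 2 B + C e^{x} - D \sin{\left(x \right)}
Term by term:
  -2·u_x = - 4 B x - 2 C e^{x} - 2 D \cos{\left(x \right)}
  4·u·u_x = 8 A B t^{4} x + 4 A C t^{4} e^{x} + 4 A D t^{4} \cos{\left(x \right)} + 8 B^{2} x^{3} + 4 B C x^{2} e^{x} + 8 B C x e^{x} + 4 B D x^{2} \cos{\left(x \right)} + 8 B D x \sin{\left(x \right)} + 4 C^{2} e^{2 x} + 4 C D e^{x} \sin{\left(x \right)} + 4 C D e^{x} \cos{\left(x \right)} + 4 D^{2} \sin{\left(x \right)} \cos{\left(x \right)}
  -(u_t)² = - 16 A^{2} t^{6}
  4·u_xx = 8 B + 4 C e^{x} - 4 D \sin{\left(x \right)}
So the left-hand side equals
  - 16 A^{2} t^{6} + 8 A B t^{4} x + 4 A C t^{4} e^{x} + 4 A D t^{4} \cos{\left(x \right)} + 8 B^{2} x^{3} + 4 B C x^{2} e^{x} + 8 B C x e^{x} + 4 B D x^{2} \cos{\left(x \right)} + 8 B D x \sin{\left(x \right)} - 4 B x + 8 B + 4 C^{2} e^{2 x} + 4 C D e^{x} \sin{\left(x \right)} + 4 C D e^{x} \cos{\left(x \right)} + 2 C e^{x} + 4 D^{2} \sin{\left(x \right)} \cos{\left(x \right)} - 4 D \sin{\left(x \right)} - 2 D \cos{\left(x \right)}
This must equal f(x, t) identically; expanded, f = - 16 t^{6} + 24 t^{4} x - 4 t^{4} e^{x} - 8 t^{4} \cos{\left(x \right)} + 72 x^{3} - 12 x^{2} e^{x} - 24 x^{2} \cos{\left(x \right)} - 24 x e^{x} - 48 x \sin{\left(x \right)} - 12 x + 4 e^{2 x} + 8 e^{x} \sin{\left(x \right)} + 8 e^{x} \cos{\left(x \right)} - 2 e^{x} + 16 \sin{\left(x \right)} \cos{\left(x \right)} + 8 \sin{\left(x \right)} + 4 \cos{\left(x \right)} + 24.
Matching coefficients of the independent functions:
(each divided by its leading coefficient; functions giving the same equation are listed together)
  [constant term, x]:  B - 3 = 0
  [t^{6}]:  A^{2} - 1 = 0
  [x^{3}]:  B^{2} - 9 = 0
  [t^{4} x]:  A B - 3 = 0
  [t^{4} e^{x}]:  A C + 1 = 0
  [t^{4} \cos{\left(x \right)}]:  A D + 2 = 0
  [x e^{x}, x^{2} e^{x}]:  B C + 3 = 0
  [x \sin{\left(x \right)}, x^{2} \cos{\left(x \right)}]:  B D + 6 = 0
  [e^{x} \sin{\left(x \right)}, e^{x} \cos{\left(x \right)}]:  C D - 2 = 0
  [\sin{\left(x \right)} \cos{\left(x \right)}]:  D^{2} - 4 = 0
  [e^{x}]:  C + 1 = 0
  [e^{2 x}]:  C^{2} - 1 = 0
  [\sin{\left(x \right)}, \cos{\left(x \right)}]:  D + 2 = 0
Solving: A = 1, B = 3, C = -1, D = -2.
Check against the point condition:
  u(0, 0) = -1  ⟹  C = -1  ✓
Hence u(x, t) = t^{4} + 3 x^{2} - e^{x} - 2 \sin{\left(x \right)}.

Answer: u(x, t) = t^{4} + 3 x^{2} - e^{x} - 2 \sin{\left(x \right)}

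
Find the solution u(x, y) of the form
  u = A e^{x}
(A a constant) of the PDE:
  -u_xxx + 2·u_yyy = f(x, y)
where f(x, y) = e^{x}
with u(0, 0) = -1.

Substitute the ansatz u = A e^{x} into the left-hand side.
Derivatives of the ansatz:
  u_xxx = A e^{x}
  u_yyy = 0
Term by term:
  -u_xxx = - A e^{x}
  2·u_yyy = 0
So the left-hand side equals
  - A e^{x}
This must equal f(x, y) = e^{x} identically.
Matching coefficients of the independent functions:
  [e^{x}]:  - A = 1
Solving: A = -1.
Check against the point condition:
  u(0, 0) = -1  ⟹  A = -1  ✓
Hence u(x, y) = - e^{x}.

Answer: u(x, y) = - e^{x}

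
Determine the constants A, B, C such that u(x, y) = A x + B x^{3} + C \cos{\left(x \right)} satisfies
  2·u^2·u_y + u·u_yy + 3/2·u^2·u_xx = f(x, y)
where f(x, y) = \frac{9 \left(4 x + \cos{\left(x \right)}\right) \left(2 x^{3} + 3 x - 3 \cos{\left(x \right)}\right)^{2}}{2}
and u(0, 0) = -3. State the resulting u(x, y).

Substitute the ansatz u = A x + B x^{3} + C \cos{\left(x \right)} into the left-hand side.
Derivatives of the ansatz:
  u_y = 0
  u_yy = 0
  u_xx = 6 B x - C \cos{\left(x \right)}
Term by term:
  2·u^2·u_y = 0
  u·u_yy = 0
  3/2·u^2·u_xx = 9 A^{2} B x^{3} - \frac{3 A^{2} C x^{2} \cos{\left(x \right)}}{2} + 18 A B^{2} x^{5} - 3 A B C x^{4} \cos{\left(x \right)} + 18 A B C x^{2} \cos{\left(x \right)} - 3 A C^{2} x \cos^{2}{\left(x \right)} + 9 B^{3} x^{7} - \frac{3 B^{2} C x^{6} \cos{\left(x \right)}}{2} + 18 B^{2} C x^{4} \cos{\left(x \right)} - 3 B C^{2} x^{3} \cos^{2}{\left(x \right)} + 9 B C^{2} x \cos^{2}{\left(x \right)} - \frac{3 C^{3} \cos^{3}{\left(x \right)}}{2}
So the left-hand side equals
  9 A^{2} B x^{3} - \frac{3 A^{2} C x^{2} \cos{\left(x \right)}}{2} + 18 A B^{2} x^{5} - 3 A B C x^{4} \cos{\left(x \right)} + 18 A B C x^{2} \cos{\left(x \right)} - 3 A C^{2} x \cos^{2}{\left(x \right)} + 9 B^{3} x^{7} - \frac{3 B^{2} C x^{6} \cos{\left(x \right)}}{2} + 18 B^{2} C x^{4} \cos{\left(x \right)} - 3 B C^{2} x^{3} \cos^{2}{\left(x \right)} + 9 B C^{2} x \cos^{2}{\left(x \right)} - \frac{3 C^{3} \cos^{3}{\left(x \right)}}{2}
This must equal f(x, y) identically; expanded, f = 72 x^{7} + 18 x^{6} \cos{\left(x \right)} + 216 x^{5} - 162 x^{4} \cos{\left(x \right)} - 54 x^{3} \cos^{2}{\left(x \right)} + 162 x^{3} - \frac{567 x^{2} \cos{\left(x \right)}}{2} + 81 x \cos^{2}{\left(x \right)} + \frac{81 \cos^{3}{\left(x \right)}}{2}.
Matching coefficients of the independent functions:
  [x^{3}]:  9 A^{2} B = 162
  [x^{5}]:  18 A B^{2} = 216
  [x^{7}]:  9 B^{3} = 72
  [x \cos^{2}{\left(x \right)}]:  - 3 A C^{2} + 9 B C^{2} = 81
  [x^{2} \cos{\left(x \right)}]:  - \frac{3 A^{2} C}{2} + 18 A B C = - \frac{567}{2}
  [x^{3} \cos^{2}{\left(x \right)}]:  - 3 B C^{2} = -54
  [x^{4} \cos{\left(x \right)}]:  - 3 A B C + 18 B^{2} C = -162
  [x^{6} \cos{\left(x \right)}]:  - \frac{3 B^{2} C}{2} = 18
  [\cos^{3}{\left(x \right)}]:  - \frac{3 C^{3}}{2} = \frac{81}{2}
Solving: A = 3, B = 2, C = -3.
Check against the point condition:
  u(0, 0) = -3  ⟹  C = -3  ✓
Hence u(x, y) = 2 x^{3} + 3 x - 3 \cos{\left(x \right)}.

Answer: u(x, y) = 2 x^{3} + 3 x - 3 \cos{\left(x \right)}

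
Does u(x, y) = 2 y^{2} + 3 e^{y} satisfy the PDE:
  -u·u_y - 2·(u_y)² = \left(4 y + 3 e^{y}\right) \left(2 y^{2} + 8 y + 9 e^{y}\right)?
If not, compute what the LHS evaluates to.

Evaluate each term of the left-hand side for u = 2 y^{2} + 3 e^{y}.
Derivatives:
  u_y = 4 y + 3 e^{y}
Terms:
  -u·u_y = - \left(4 y + 3 e^{y}\right) \left(2 y^{2} + 3 e^{y}\right)
  -2·(u_y)² = - 2 \left(4 y + 3 e^{y}\right)^{2}
Sum: LHS = \left(4 y + 3 e^{y}\right) \left(- 2 y^{2} - 8 y - 9 e^{y}\right)
Given right-hand side: \left(4 y + 3 e^{y}\right) \left(2 y^{2} + 8 y + 9 e^{y}\right). Difference LHS − RHS = - 2 \left(4 y + 3 e^{y}\right) \left(2 y^{2} + 8 y + 9 e^{y}\right) ≠ 0, so u is not a solution.

Answer: No, the LHS evaluates to \left(4 y + 3 e^{y}\right) \left(- 2 y^{2} - 8 y - 9 e^{y}\right)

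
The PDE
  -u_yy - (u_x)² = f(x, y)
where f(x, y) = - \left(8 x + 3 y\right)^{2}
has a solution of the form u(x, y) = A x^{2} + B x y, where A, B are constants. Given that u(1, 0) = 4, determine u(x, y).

Substitute the ansatz u = A x^{2} + B x y into the left-hand side.
Derivatives of the ansatz:
  u_yy = 0
  u_x = 2 A x + B y
Term by term:
  -u_yy = 0
  -(u_x)² = - 4 A^{2} x^{2} - 4 A B x y - B^{2} y^{2}
So the left-hand side equals
  - 4 A^{2} x^{2} - 4 A B x y - B^{2} y^{2}
This must equal f(x, y) identically; expanded, f = - 64 x^{2} - 48 x y - 9 y^{2}.
Matching coefficients of the independent functions:
  [x^{2}]:  - 4 A^{2} = -64
  [y^{2}]:  - B^{2} = -9
  [x y]:  - 4 A B = -48
These equations allow (A, B) = (-4, -3) or (4, 3).
Impose the point condition(s):
  u(1, 0) = 4  ⟹  A = 4
Only A = 4, B = 3 satisfies everything.
Hence u(x, y) = 4 x^{2} + 3 x y.

Answer: u(x, y) = 4 x^{2} + 3 x y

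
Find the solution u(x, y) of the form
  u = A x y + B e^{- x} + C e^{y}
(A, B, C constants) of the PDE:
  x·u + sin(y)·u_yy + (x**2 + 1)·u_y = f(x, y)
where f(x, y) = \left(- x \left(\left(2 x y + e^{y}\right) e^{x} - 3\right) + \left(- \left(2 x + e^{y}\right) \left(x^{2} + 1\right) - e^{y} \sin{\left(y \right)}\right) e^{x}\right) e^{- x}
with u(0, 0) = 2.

Substitute the ansatz u = A x y + B e^{- x} + C e^{y} into the left-hand side.
Derivatives of the ansatz:
  u_yy = C e^{y}
  u_y = A x + C e^{y}
Term by term:
  x·u = A x^{2} y + B x e^{- x} + C x e^{y}
  sin(y)·u_yy = C e^{y} \sin{\left(y \right)}
  (x**2 + 1)·u_y = A x^{3} + A x + C x^{2} e^{y} + C e^{y}
So the left-hand side equals
  A x^{3} + A x^{2} y + A x + B x e^{- x} + C x^{2} e^{y} + C x e^{y} + C e^{y} \sin{\left(y \right)} + C e^{y}
This must equal f(x, y) identically; expanded, f = - 2 x^{3} - 2 x^{2} y - x^{2} e^{y} - x e^{y} - 2 x + 3 x e^{- x} - e^{y} \sin{\left(y \right)} - e^{y}.
Matching coefficients of the independent functions:
  [x, x^{3}, x^{2} y]:  A = -2
  [x e^{- x}]:  B = 3
  [x e^{y}, x^{2} e^{y}, e^{y} \sin{\left(y \right)}, e^{y}]:  C = -1
Solving: A = -2, B = 3, C = -1.
Check against the point condition:
  u(0, 0) = 2  ⟹  B + C = 2  ✓
Hence u(x, y) = - 2 x y - e^{y} + 3 e^{- x}.

Answer: u(x, y) = - 2 x y - e^{y} + 3 e^{- x}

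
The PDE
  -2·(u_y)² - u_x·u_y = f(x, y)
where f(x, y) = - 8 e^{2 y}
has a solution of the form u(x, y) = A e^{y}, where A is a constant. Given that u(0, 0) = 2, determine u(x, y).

Substitute the ansatz u = A e^{y} into the left-hand side.
Derivatives of the ansatz:
  u_y = A e^{y}
  u_x = 0
Term by term:
  -2·(u_y)² = - 2 A^{2} e^{2 y}
  -u_x·u_y = 0
So the left-hand side equals
  - 2 A^{2} e^{2 y}
This must equal f(x, y) = - 8 e^{2 y} identically.
Matching coefficients of the independent functions:
  [e^{2 y}]:  - 2 A^{2} = -8
These equations allow (A) = (-2) or (2).
Impose the point condition(s):
  u(0, 0) = 2  ⟹  A = 2
Only A = 2 satisfies everything.
Hence u(x, y) = 2 e^{y}.

Answer: u(x, y) = 2 e^{y}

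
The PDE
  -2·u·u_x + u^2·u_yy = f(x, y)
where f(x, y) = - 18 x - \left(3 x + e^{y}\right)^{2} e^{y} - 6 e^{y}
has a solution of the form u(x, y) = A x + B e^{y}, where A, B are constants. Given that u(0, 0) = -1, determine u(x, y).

Answer: u(x, y) = - 3 x - e^{y}

Derivation:
Substitute the ansatz u = A x + B e^{y} into the left-hand side.
Derivatives of the ansatz:
  u_x = A
  u_yy = B e^{y}
Term by term:
  -2·u·u_x = - 2 A^{2} x - 2 A B e^{y}
  u^2·u_yy = A^{2} B x^{2} e^{y} + 2 A B^{2} x e^{2 y} + B^{3} e^{3 y}
So the left-hand side equals
  A^{2} B x^{2} e^{y} - 2 A^{2} x + 2 A B^{2} x e^{2 y} - 2 A B e^{y} + B^{3} e^{3 y}
This must equal f(x, y) identically; expanded, f = - 9 x^{2} e^{y} - 6 x e^{2 y} - 18 x - e^{3 y} - 6 e^{y}.
Matching coefficients of the independent functions:
  [x]:  - 2 A^{2} = -18
  [x e^{2 y}]:  2 A B^{2} = -6
  [x^{2} e^{y}]:  A^{2} B = -9
  [e^{y}]:  - 2 A B = -6
  [e^{3 y}]:  B^{3} = -1
Solving: A = -3, B = -1.
Check against the point condition:
  u(0, 0) = -1  ⟹  B = -1  ✓
Hence u(x, y) = - 3 x - e^{y}.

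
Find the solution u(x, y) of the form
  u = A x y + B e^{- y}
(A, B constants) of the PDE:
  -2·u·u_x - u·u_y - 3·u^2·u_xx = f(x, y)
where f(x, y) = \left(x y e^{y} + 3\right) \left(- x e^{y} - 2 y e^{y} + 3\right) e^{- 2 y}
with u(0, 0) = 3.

Substitute the ansatz u = A x y + B e^{- y} into the left-hand side.
Derivatives of the ansatz:
  u_x = A y
  u_y = A x - B e^{- y}
  u_xx = 0
Term by term:
  -2·u·u_x = - 2 A^{2} x y^{2} - 2 A B y e^{- y}
  -u·u_y = - A^{2} x^{2} y + A B x y e^{- y} - A B x e^{- y} + B^{2} e^{- 2 y}
  -3·u^2·u_xx = 0
So the left-hand side equals
  - A^{2} x^{2} y - 2 A^{2} x y^{2} + A B x y e^{- y} - A B x e^{- y} - 2 A B y e^{- y} + B^{2} e^{- 2 y}
This must equal f(x, y) identically; expanded, f = - x^{2} y - 2 x y^{2} + 3 x y e^{- y} - 3 x e^{- y} - 6 y e^{- y} + 9 e^{- 2 y}.
Matching coefficients of the independent functions:
  [x y^{2}]:  - 2 A^{2} = -2
  [x e^{- y}]:  - A B = -3
  [x^{2} y]:  - A^{2} = -1
  [y e^{- y}]:  - 2 A B = -6
  [x y e^{- y}]:  A B = 3
  [e^{- 2 y}]:  B^{2} = 9
These equations allow (A, B) = (-1, -3) or (1, 3).
Impose the point condition(s):
  u(0, 0) = 3  ⟹  B = 3
Only A = 1, B = 3 satisfies everything.
Hence u(x, y) = x y + 3 e^{- y}.

Answer: u(x, y) = x y + 3 e^{- y}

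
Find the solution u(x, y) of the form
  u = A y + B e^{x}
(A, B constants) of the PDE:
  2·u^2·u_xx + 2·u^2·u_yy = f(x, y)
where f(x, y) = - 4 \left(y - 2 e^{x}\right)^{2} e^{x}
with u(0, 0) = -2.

Substitute the ansatz u = A y + B e^{x} into the left-hand side.
Derivatives of the ansatz:
  u_xx = B e^{x}
  u_yy = 0
Term by term:
  2·u^2·u_xx = 2 A^{2} B y^{2} e^{x} + 4 A B^{2} y e^{2 x} + 2 B^{3} e^{3 x}
  2·u^2·u_yy = 0
So the left-hand side equals
  2 A^{2} B y^{2} e^{x} + 4 A B^{2} y e^{2 x} + 2 B^{3} e^{3 x}
This must equal f(x, y) identically; expanded, f = - 4 y^{2} e^{x} + 16 y e^{2 x} - 16 e^{3 x}.
Matching coefficients of the independent functions:
  [y e^{2 x}]:  4 A B^{2} = 16
  [y^{2} e^{x}]:  2 A^{2} B = -4
  [e^{3 x}]:  2 B^{3} = -16
Solving: A = 1, B = -2.
Check against the point condition:
  u(0, 0) = -2  ⟹  B = -2  ✓
Hence u(x, y) = y - 2 e^{x}.

Answer: u(x, y) = y - 2 e^{x}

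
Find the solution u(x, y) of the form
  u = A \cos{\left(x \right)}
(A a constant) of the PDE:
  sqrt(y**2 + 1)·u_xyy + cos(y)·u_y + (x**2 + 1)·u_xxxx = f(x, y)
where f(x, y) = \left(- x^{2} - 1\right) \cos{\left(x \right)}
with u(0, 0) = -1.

Substitute the ansatz u = A \cos{\left(x \right)} into the left-hand side.
Derivatives of the ansatz:
  u_xyy = 0
  u_y = 0
  u_xxxx = A \cos{\left(x \right)}
Term by term:
  sqrt(y**2 + 1)·u_xyy = 0
  cos(y)·u_y = 0
  (x**2 + 1)·u_xxxx = A x^{2} \cos{\left(x \right)} + A \cos{\left(x \right)}
So the left-hand side equals
  A x^{2} \cos{\left(x \right)} + A \cos{\left(x \right)}
This must equal f(x, y) identically; expanded, f = - x^{2} \cos{\left(x \right)} - \cos{\left(x \right)}.
Matching coefficients of the independent functions:
  [x^{2} \cos{\left(x \right)}, \cos{\left(x \right)}]:  A = -1
Solving: A = -1.
Check against the point condition:
  u(0, 0) = -1  ⟹  A = -1  ✓
Hence u(x, y) = - \cos{\left(x \right)}.

Answer: u(x, y) = - \cos{\left(x \right)}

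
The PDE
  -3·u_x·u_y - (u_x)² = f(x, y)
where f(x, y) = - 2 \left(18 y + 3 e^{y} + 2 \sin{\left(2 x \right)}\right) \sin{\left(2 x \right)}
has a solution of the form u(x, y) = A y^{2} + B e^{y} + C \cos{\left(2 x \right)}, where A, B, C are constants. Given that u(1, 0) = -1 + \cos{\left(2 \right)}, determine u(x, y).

Substitute the ansatz u = A y^{2} + B e^{y} + C \cos{\left(2 x \right)} into the left-hand side.
Derivatives of the ansatz:
  u_x = - 2 C \sin{\left(2 x \right)}
  u_y = 2 A y + B e^{y}
Term by term:
  -3·u_x·u_y = 12 A C y \sin{\left(2 x \right)} + 6 B C e^{y} \sin{\left(2 x \right)}
  -(u_x)² = - 4 C^{2} \sin^{2}{\left(2 x \right)}
So the left-hand side equals
  12 A C y \sin{\left(2 x \right)} + 6 B C e^{y} \sin{\left(2 x \right)} - 4 C^{2} \sin^{2}{\left(2 x \right)}
This must equal f(x, y) identically; expanded, f = - 36 y \sin{\left(2 x \right)} - 6 e^{y} \sin{\left(2 x \right)} - 4 \sin^{2}{\left(2 x \right)}.
Matching coefficients of the independent functions:
  [y \sin{\left(2 x \right)}]:  12 A C = -36
  [e^{y} \sin{\left(2 x \right)}]:  6 B C = -6
  [\sin^{2}{\left(2 x \right)}]:  - 4 C^{2} = -4
These equations allow (A, B, C) = (-3, -1, 1) or (3, 1, -1).
Impose the point condition(s):
  u(1, 0) = -1 + \cos{\left(2 \right)}  ⟹  B + C \cos{\left(2 \right)} = -1 + \cos{\left(2 \right)}
Only A = -3, B = -1, C = 1 satisfies everything.
Hence u(x, y) = - 3 y^{2} - e^{y} + \cos{\left(2 x \right)}.

Answer: u(x, y) = - 3 y^{2} - e^{y} + \cos{\left(2 x \right)}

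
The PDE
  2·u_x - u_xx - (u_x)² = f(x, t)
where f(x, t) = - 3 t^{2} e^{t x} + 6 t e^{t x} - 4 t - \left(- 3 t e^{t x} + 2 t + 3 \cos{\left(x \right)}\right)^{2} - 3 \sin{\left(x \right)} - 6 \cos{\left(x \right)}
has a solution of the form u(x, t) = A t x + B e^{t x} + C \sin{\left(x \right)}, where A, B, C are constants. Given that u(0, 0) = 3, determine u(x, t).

Substitute the ansatz u = A t x + B e^{t x} + C \sin{\left(x \right)} into the left-hand side.
Derivatives of the ansatz:
  u_x = A t + B t e^{t x} + C \cos{\left(x \right)}
  u_xx = B t^{2} e^{t x} - C \sin{\left(x \right)}
Term by term:
  2·u_x = 2 A t + 2 B t e^{t x} + 2 C \cos{\left(x \right)}
  -u_xx = - B t^{2} e^{t x} + C \sin{\left(x \right)}
  -(u_x)² = - A^{2} t^{2} - 2 A B t^{2} e^{t x} - 2 A C t \cos{\left(x \right)} - B^{2} t^{2} e^{2 t x} - 2 B C t e^{t x} \cos{\left(x \right)} - C^{2} \cos^{2}{\left(x \right)}
So the left-hand side equals
  - A^{2} t^{2} - 2 A B t^{2} e^{t x} - 2 A C t \cos{\left(x \right)} + 2 A t - B^{2} t^{2} e^{2 t x} - 2 B C t e^{t x} \cos{\left(x \right)} - B t^{2} e^{t x} + 2 B t e^{t x} - C^{2} \cos^{2}{\left(x \right)} + C \sin{\left(x \right)} + 2 C \cos{\left(x \right)}
This must equal f(x, t) identically; expanded, f = - 9 t^{2} e^{2 t x} + 9 t^{2} e^{t x} - 4 t^{2} + 18 t e^{t x} \cos{\left(x \right)} + 6 t e^{t x} - 12 t \cos{\left(x \right)} - 4 t - 3 \sin{\left(x \right)} - 9 \cos^{2}{\left(x \right)} - 6 \cos{\left(x \right)}.
Matching coefficients of the independent functions:
  [t]:  2 A = -4
  [t^{2}]:  - A^{2} = -4
  [t e^{t x}]:  2 B = 6
  [t \cos{\left(x \right)}]:  - 2 A C = -12
  [t^{2} e^{t x}]:  - 2 A B - B = 9
  [t^{2} e^{2 t x}]:  - B^{2} = -9
  [t e^{t x} \cos{\left(x \right)}]:  - 2 B C = 18
  [\sin{\left(x \right)}]:  C = -3
  [\cos{\left(x \right)}]:  2 C = -6
  [\cos^{2}{\left(x \right)}]:  - C^{2} = -9
Solving: A = -2, B = 3, C = -3.
Check against the point condition:
  u(0, 0) = 3  ⟹  B = 3  ✓
Hence u(x, t) = - 2 t x + 3 e^{t x} - 3 \sin{\left(x \right)}.

Answer: u(x, t) = - 2 t x + 3 e^{t x} - 3 \sin{\left(x \right)}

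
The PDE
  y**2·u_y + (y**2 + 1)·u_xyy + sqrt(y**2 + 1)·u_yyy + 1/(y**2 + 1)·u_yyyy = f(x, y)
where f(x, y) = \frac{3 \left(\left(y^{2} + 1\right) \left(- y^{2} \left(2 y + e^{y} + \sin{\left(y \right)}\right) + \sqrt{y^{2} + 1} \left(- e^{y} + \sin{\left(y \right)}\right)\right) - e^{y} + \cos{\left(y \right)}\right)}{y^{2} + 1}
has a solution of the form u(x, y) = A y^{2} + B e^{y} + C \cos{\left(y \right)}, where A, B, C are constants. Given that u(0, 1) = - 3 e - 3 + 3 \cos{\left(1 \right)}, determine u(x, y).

Substitute the ansatz u = A y^{2} + B e^{y} + C \cos{\left(y \right)} into the left-hand side.
Derivatives of the ansatz:
  u_y = 2 A y + B e^{y} - C \sin{\left(y \right)}
  u_xyy = 0
  u_yyy = B e^{y} + C \sin{\left(y \right)}
  u_yyyy = B e^{y} + C \cos{\left(y \right)}
Term by term:
  y**2·u_y = 2 A y^{3} + B y^{2} e^{y} - C y^{2} \sin{\left(y \right)}
  (y**2 + 1)·u_xyy = 0
  sqrt(y**2 + 1)·u_yyy = B \sqrt{y^{2} + 1} e^{y} + C \sqrt{y^{2} + 1} \sin{\left(y \right)}
  1/(y**2 + 1)·u_yyyy = \frac{B e^{y}}{y^{2} + 1} + \frac{C \cos{\left(y \right)}}{y^{2} + 1}
So the left-hand side equals
  2 A y^{3} + B y^{2} e^{y} + B \sqrt{y^{2} + 1} e^{y} + \frac{B e^{y}}{y^{2} + 1} - C y^{2} \sin{\left(y \right)} + C \sqrt{y^{2} + 1} \sin{\left(y \right)} + \frac{C \cos{\left(y \right)}}{y^{2} + 1}
This must equal f(x, y) identically; expanded, f = - 6 y^{3} - 3 y^{2} e^{y} - 3 y^{2} \sin{\left(y \right)} - 3 \sqrt{y^{2} + 1} e^{y} + 3 \sqrt{y^{2} + 1} \sin{\left(y \right)} - \frac{3 e^{y}}{y^{2} + 1} + \frac{3 \cos{\left(y \right)}}{y^{2} + 1}.
Matching coefficients of the independent functions:
  [y^{3}]:  2 A = -6
  [y^{2} e^{y}, \frac{e^{y}}{y^{2} + 1}, \sqrt{y^{2} + 1} e^{y}]:  B = -3
  [y^{2} \sin{\left(y \right)}]:  - C = -3
  [\frac{\cos{\left(y \right)}}{y^{2} + 1}, \sqrt{y^{2} + 1} \sin{\left(y \right)}]:  C = 3
Solving: A = -3, B = -3, C = 3.
Check against the point condition:
  u(0, 1) = - 3 e - 3 + 3 \cos{\left(1 \right)}  ⟹  A + e B + C \cos{\left(1 \right)} = - 3 e - 3 + 3 \cos{\left(1 \right)}  ✓
Hence u(x, y) = - 3 y^{2} - 3 e^{y} + 3 \cos{\left(y \right)}.

Answer: u(x, y) = - 3 y^{2} - 3 e^{y} + 3 \cos{\left(y \right)}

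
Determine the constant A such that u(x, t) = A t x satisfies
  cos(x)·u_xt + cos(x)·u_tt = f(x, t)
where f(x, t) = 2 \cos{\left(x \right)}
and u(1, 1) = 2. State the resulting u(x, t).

Answer: u(x, t) = 2 t x

Derivation:
Substitute the ansatz u = A t x into the left-hand side.
Derivatives of the ansatz:
  u_xt = A
  u_tt = 0
Term by term:
  cos(x)·u_xt = A \cos{\left(x \right)}
  cos(x)·u_tt = 0
So the left-hand side equals
  A \cos{\left(x \right)}
This must equal f(x, t) = 2 \cos{\left(x \right)} identically.
Matching coefficients of the independent functions:
  [\cos{\left(x \right)}]:  A = 2
Solving: A = 2.
Check against the point condition:
  u(1, 1) = 2  ⟹  A = 2  ✓
Hence u(x, t) = 2 t x.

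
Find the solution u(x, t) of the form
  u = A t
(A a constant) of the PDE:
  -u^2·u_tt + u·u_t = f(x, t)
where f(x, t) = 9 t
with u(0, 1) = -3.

Substitute the ansatz u = A t into the left-hand side.
Derivatives of the ansatz:
  u_tt = 0
  u_t = A
Term by term:
  -u^2·u_tt = 0
  u·u_t = A^{2} t
So the left-hand side equals
  A^{2} t
This must equal f(x, t) = 9 t identically.
Matching coefficients of the independent functions:
  [t]:  A^{2} = 9
These equations allow (A) = (-3) or (3).
Impose the point condition(s):
  u(0, 1) = -3  ⟹  A = -3
Only A = -3 satisfies everything.
Hence u(x, t) = - 3 t.

Answer: u(x, t) = - 3 t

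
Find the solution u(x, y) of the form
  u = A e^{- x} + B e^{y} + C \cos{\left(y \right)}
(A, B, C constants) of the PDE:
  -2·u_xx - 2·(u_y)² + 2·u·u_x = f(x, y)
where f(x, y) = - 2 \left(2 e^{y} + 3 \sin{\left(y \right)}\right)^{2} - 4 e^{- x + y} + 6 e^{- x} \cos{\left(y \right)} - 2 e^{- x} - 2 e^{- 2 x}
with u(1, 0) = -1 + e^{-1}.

Answer: u(x, y) = 2 e^{y} - 3 \cos{\left(y \right)} + e^{- x}

Derivation:
Substitute the ansatz u = A e^{- x} + B e^{y} + C \cos{\left(y \right)} into the left-hand side.
Derivatives of the ansatz:
  u_xx = A e^{- x}
  u_y = B e^{y} - C \sin{\left(y \right)}
  u_x = - A e^{- x}
Term by term:
  -2·u_xx = - 2 A e^{- x}
  -2·(u_y)² = - 2 B^{2} e^{2 y} + 4 B C e^{y} \sin{\left(y \right)} - 2 C^{2} \sin^{2}{\left(y \right)}
  2·u·u_x = - 2 A^{2} e^{- 2 x} - 2 A B e^{- x} e^{y} - 2 A C e^{- x} \cos{\left(y \right)}
So the left-hand side equals
  - 2 A^{2} e^{- 2 x} - 2 A B e^{- x} e^{y} - 2 A C e^{- x} \cos{\left(y \right)} - 2 A e^{- x} - 2 B^{2} e^{2 y} + 4 B C e^{y} \sin{\left(y \right)} - 2 C^{2} \sin^{2}{\left(y \right)}
This must equal f(x, y) identically; expanded, f = - 8 e^{2 y} - 24 e^{y} \sin{\left(y \right)} - 18 \sin^{2}{\left(y \right)} - 4 e^{- x} e^{y} + 6 e^{- x} \cos{\left(y \right)} - 2 e^{- x} - 2 e^{- 2 x}.
Matching coefficients of the independent functions:
  [e^{- x} e^{y}]:  - 2 A B = -4
  [e^{- x} \cos{\left(y \right)}]:  - 2 A C = 6
  [e^{y} \sin{\left(y \right)}]:  4 B C = -24
  [e^{- 2 x}]:  - 2 A^{2} = -2
  [e^{- x}]:  - 2 A = -2
  [e^{2 y}]:  - 2 B^{2} = -8
  [\sin^{2}{\left(y \right)}]:  - 2 C^{2} = -18
Solving: A = 1, B = 2, C = -3.
Check against the point condition:
  u(1, 0) = -1 + e^{-1}  ⟹  \frac{A}{e} + B + C = -1 + e^{-1}  ✓
Hence u(x, y) = 2 e^{y} - 3 \cos{\left(y \right)} + e^{- x}.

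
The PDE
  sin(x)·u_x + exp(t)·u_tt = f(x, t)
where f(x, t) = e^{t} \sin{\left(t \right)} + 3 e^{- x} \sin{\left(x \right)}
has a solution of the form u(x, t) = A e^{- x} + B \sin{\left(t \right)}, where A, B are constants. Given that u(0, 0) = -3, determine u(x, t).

Substitute the ansatz u = A e^{- x} + B \sin{\left(t \right)} into the left-hand side.
Derivatives of the ansatz:
  u_x = - A e^{- x}
  u_tt = - B \sin{\left(t \right)}
Term by term:
  sin(x)·u_x = - A e^{- x} \sin{\left(x \right)}
  exp(t)·u_tt = - B e^{t} \sin{\left(t \right)}
So the left-hand side equals
  - A e^{- x} \sin{\left(x \right)} - B e^{t} \sin{\left(t \right)}
This must equal f(x, t) = e^{t} \sin{\left(t \right)} + 3 e^{- x} \sin{\left(x \right)} identically.
Matching coefficients of the independent functions:
  [e^{t} \sin{\left(t \right)}]:  - B = 1
  [e^{- x} \sin{\left(x \right)}]:  - A = 3
Solving: A = -3, B = -1.
Check against the point condition:
  u(0, 0) = -3  ⟹  A = -3  ✓
Hence u(x, t) = - \sin{\left(t \right)} - 3 e^{- x}.

Answer: u(x, t) = - \sin{\left(t \right)} - 3 e^{- x}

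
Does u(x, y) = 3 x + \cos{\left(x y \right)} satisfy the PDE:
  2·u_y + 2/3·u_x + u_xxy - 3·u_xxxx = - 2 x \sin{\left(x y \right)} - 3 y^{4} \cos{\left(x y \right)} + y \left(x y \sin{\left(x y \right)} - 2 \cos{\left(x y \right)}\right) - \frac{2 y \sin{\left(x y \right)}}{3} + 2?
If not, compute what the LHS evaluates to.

Evaluate each term of the left-hand side for u = 3 x + \cos{\left(x y \right)}.
Derivatives:
  u_y = - x \sin{\left(x y \right)}
  u_x = - y \sin{\left(x y \right)} + 3
  u_xxy = x y^{2} \sin{\left(x y \right)} - 2 y \cos{\left(x y \right)}
  u_xxxx = y^{4} \cos{\left(x y \right)}
Terms:
  2·u_y = - 2 x \sin{\left(x y \right)}
  2/3·u_x = - \frac{2 y \sin{\left(x y \right)}}{3} + 2
  u_xxy = y \left(x y \sin{\left(x y \right)} - 2 \cos{\left(x y \right)}\right)
  -3·u_xxxx = - 3 y^{4} \cos{\left(x y \right)}
Sum: LHS = - 2 x \sin{\left(x y \right)} - 3 y^{4} \cos{\left(x y \right)} + y \left(x y \sin{\left(x y \right)} - 2 \cos{\left(x y \right)}\right) - \frac{2 y \sin{\left(x y \right)}}{3} + 2
This is exactly the given right-hand side, so u is a solution.

Answer: Yes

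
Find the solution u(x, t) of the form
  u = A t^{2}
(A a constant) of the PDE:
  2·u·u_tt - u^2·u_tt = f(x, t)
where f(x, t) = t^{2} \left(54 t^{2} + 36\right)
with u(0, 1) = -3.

Answer: u(x, t) = - 3 t^{2}

Derivation:
Substitute the ansatz u = A t^{2} into the left-hand side.
Derivatives of the ansatz:
  u_tt = 2 A
Term by term:
  2·u·u_tt = 4 A^{2} t^{2}
  -u^2·u_tt = - 2 A^{3} t^{4}
So the left-hand side equals
  - 2 A^{3} t^{4} + 4 A^{2} t^{2}
This must equal f(x, t) identically; expanded, f = 54 t^{4} + 36 t^{2}.
Matching coefficients of the independent functions:
  [t^{2}]:  4 A^{2} = 36
  [t^{4}]:  - 2 A^{3} = 54
Solving: A = -3.
Check against the point condition:
  u(0, 1) = -3  ⟹  A = -3  ✓
Hence u(x, t) = - 3 t^{2}.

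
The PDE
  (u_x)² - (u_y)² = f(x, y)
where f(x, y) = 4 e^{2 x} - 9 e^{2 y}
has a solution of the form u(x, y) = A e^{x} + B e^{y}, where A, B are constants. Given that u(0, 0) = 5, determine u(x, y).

Substitute the ansatz u = A e^{x} + B e^{y} into the left-hand side.
Derivatives of the ansatz:
  u_x = A e^{x}
  u_y = B e^{y}
Term by term:
  (u_x)² = A^{2} e^{2 x}
  -(u_y)² = - B^{2} e^{2 y}
So the left-hand side equals
  A^{2} e^{2 x} - B^{2} e^{2 y}
This must equal f(x, y) = 4 e^{2 x} - 9 e^{2 y} identically.
Matching coefficients of the independent functions:
  [e^{2 x}]:  A^{2} = 4
  [e^{2 y}]:  - B^{2} = -9
These equations allow (A, B) = (-2, -3) or (-2, 3) or (2, -3) or (2, 3).
Impose the point condition(s):
  u(0, 0) = 5  ⟹  A + B = 5
Only A = 2, B = 3 satisfies everything.
Hence u(x, y) = 2 e^{x} + 3 e^{y}.

Answer: u(x, y) = 2 e^{x} + 3 e^{y}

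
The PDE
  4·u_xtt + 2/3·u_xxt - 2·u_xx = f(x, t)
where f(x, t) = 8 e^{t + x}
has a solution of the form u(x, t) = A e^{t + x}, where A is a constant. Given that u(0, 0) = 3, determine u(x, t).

Answer: u(x, t) = 3 e^{t + x}

Derivation:
Substitute the ansatz u = A e^{t + x} into the left-hand side.
Derivatives of the ansatz:
  u_xtt = A e^{t} e^{x}
  u_xxt = A e^{t} e^{x}
  u_xx = A e^{t} e^{x}
Term by term:
  4·u_xtt = 4 A e^{t} e^{x}
  2/3·u_xxt = \frac{2 A e^{t} e^{x}}{3}
  -2·u_xx = - 2 A e^{t} e^{x}
So the left-hand side equals
  \frac{8 A e^{t} e^{x}}{3}
This must equal f(x, t) identically; expanded, f = 8 e^{t} e^{x}.
Matching coefficients of the independent functions:
  [e^{t} e^{x}]:  \frac{8 A}{3} = 8
Solving: A = 3.
Check against the point condition:
  u(0, 0) = 3  ⟹  A = 3  ✓
Hence u(x, t) = 3 e^{t + x}.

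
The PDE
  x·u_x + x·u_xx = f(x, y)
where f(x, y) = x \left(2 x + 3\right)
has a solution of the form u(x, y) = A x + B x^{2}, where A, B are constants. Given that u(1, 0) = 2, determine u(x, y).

Substitute the ansatz u = A x + B x^{2} into the left-hand side.
Derivatives of the ansatz:
  u_x = A + 2 B x
  u_xx = 2 B
Term by term:
  x·u_x = A x + 2 B x^{2}
  x·u_xx = 2 B x
So the left-hand side equals
  A x + 2 B x^{2} + 2 B x
This must equal f(x, y) identically; expanded, f = 2 x^{2} + 3 x.
Matching coefficients of the independent functions:
  [x]:  A + 2 B = 3
  [x^{2}]:  2 B = 2
Solving: A = 1, B = 1.
Check against the point condition:
  u(1, 0) = 2  ⟹  A + B = 2  ✓
Hence u(x, y) = x^{2} + x.

Answer: u(x, y) = x^{2} + x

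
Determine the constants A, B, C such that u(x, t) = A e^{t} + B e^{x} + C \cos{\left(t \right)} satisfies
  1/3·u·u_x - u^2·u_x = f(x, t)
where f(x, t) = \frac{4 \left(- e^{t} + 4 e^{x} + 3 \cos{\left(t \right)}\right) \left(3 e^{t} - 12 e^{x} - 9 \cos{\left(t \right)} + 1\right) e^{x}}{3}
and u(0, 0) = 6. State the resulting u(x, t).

Substitute the ansatz u = A e^{t} + B e^{x} + C \cos{\left(t \right)} into the left-hand side.
Derivatives of the ansatz:
  u_x = B e^{x}
Term by term:
  1/3·u·u_x = \frac{A B e^{t} e^{x}}{3} + \frac{B^{2} e^{2 x}}{3} + \frac{B C e^{x} \cos{\left(t \right)}}{3}
  -u^2·u_x = - A^{2} B e^{2 t} e^{x} - 2 A B^{2} e^{t} e^{2 x} - 2 A B C e^{t} e^{x} \cos{\left(t \right)} - B^{3} e^{3 x} - 2 B^{2} C e^{2 x} \cos{\left(t \right)} - B C^{2} e^{x} \cos^{2}{\left(t \right)}
So the left-hand side equals
  - A^{2} B e^{2 t} e^{x} - 2 A B^{2} e^{t} e^{2 x} - 2 A B C e^{t} e^{x} \cos{\left(t \right)} + \frac{A B e^{t} e^{x}}{3} - B^{3} e^{3 x} - 2 B^{2} C e^{2 x} \cos{\left(t \right)} + \frac{B^{2} e^{2 x}}{3} - B C^{2} e^{x} \cos^{2}{\left(t \right)} + \frac{B C e^{x} \cos{\left(t \right)}}{3}
This must equal f(x, t) identically; expanded, f = - 4 e^{2 t} e^{x} + 32 e^{t} e^{2 x} + 24 e^{t} e^{x} \cos{\left(t \right)} - \frac{4 e^{t} e^{x}}{3} - 64 e^{3 x} - 96 e^{2 x} \cos{\left(t \right)} + \frac{16 e^{2 x}}{3} - 36 e^{x} \cos^{2}{\left(t \right)} + 4 e^{x} \cos{\left(t \right)}.
Matching coefficients of the independent functions:
  [e^{t} e^{x}]:  \frac{A B}{3} = - \frac{4}{3}
  [e^{t} e^{2 x}]:  - 2 A B^{2} = 32
  [e^{2 t} e^{x}]:  - A^{2} B = -4
  [e^{x} \cos{\left(t \right)}]:  \frac{B C}{3} = 4
  [e^{x} \cos^{2}{\left(t \right)}]:  - B C^{2} = -36
  [e^{2 x} \cos{\left(t \right)}]:  - 2 B^{2} C = -96
  [e^{t} e^{x} \cos{\left(t \right)}]:  - 2 A B C = 24
  [e^{2 x}]:  \frac{B^{2}}{3} = \frac{16}{3}
  [e^{3 x}]:  - B^{3} = -64
Solving: A = -1, B = 4, C = 3.
Check against the point condition:
  u(0, 0) = 6  ⟹  A + B + C = 6  ✓
Hence u(x, t) = - e^{t} + 4 e^{x} + 3 \cos{\left(t \right)}.

Answer: u(x, t) = - e^{t} + 4 e^{x} + 3 \cos{\left(t \right)}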